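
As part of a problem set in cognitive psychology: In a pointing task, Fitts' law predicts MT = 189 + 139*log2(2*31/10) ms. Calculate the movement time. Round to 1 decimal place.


MT = 189 + 139 * log2(2*31/10)
2D/W = 6.2
log2(6.2) = 2.6323
MT = 189 + 139 * 2.6323
= 554.9 ms


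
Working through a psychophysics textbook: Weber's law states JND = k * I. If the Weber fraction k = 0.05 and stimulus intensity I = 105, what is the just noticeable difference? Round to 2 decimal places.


JND = k * I
JND = 0.05 * 105
= 5.25


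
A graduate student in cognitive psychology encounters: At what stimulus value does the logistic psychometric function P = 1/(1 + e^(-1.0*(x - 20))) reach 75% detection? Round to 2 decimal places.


At P = 0.75: 0.75 = 1/(1 + e^(-k*(x-x0)))
Solving: e^(-k*(x-x0)) = 1/3
x = x0 + ln(3)/k
ln(3) = 1.0986
x = 20 + 1.0986/1.0
= 20 + 1.0986
= 21.10


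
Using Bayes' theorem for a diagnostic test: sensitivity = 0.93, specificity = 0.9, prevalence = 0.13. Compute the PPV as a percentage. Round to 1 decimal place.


PPV = (sens * prev) / (sens * prev + (1-spec) * (1-prev))
Numerator = 0.93 * 0.13 = 0.1209
P(positive and no disease) = (1 - spec) * (1 - prev) = (1 - 0.9) * (1 - 0.13) = 0.087
Denominator = 0.1209 + 0.087 = 0.2079
PPV = 0.1209 / 0.2079 = 0.58153
As percentage = 58.2


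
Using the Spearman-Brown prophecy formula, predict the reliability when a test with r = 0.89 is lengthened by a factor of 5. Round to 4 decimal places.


r_new = n*r / (1 + (n-1)*r)
Numerator = 5 * 0.89 = 4.45
Denominator = 1 + 4 * 0.89 = 4.56
r_new = 4.45 / 4.56
= 0.9759


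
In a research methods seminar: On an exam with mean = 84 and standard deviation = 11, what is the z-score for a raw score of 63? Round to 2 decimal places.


z = (X - mu) / sigma
= (63 - 84) / 11
= -21 / 11
= -1.91


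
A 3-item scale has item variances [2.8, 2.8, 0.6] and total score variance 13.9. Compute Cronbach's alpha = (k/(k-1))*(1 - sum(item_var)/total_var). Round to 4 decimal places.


alpha = (k/(k-1)) * (1 - sum(s_i^2)/s_total^2)
sum(item variances) = 6.2
k/(k-1) = 3/2 = 1.5
1 - 6.2/13.9 = 1 - 0.446043 = 0.553957
alpha = 1.5 * 0.553957
= 0.8309


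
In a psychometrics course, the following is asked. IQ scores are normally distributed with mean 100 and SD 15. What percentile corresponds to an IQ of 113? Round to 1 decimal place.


z = (IQ - mean) / SD
z = (113 - 100) / 15 = 0.8667
Percentile = Phi(0.8667) * 100
Phi(0.8667) = 0.806947
= 80.7


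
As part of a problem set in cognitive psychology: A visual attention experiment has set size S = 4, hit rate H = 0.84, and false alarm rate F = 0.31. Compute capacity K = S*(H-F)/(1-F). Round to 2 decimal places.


K = S * (H - F) / (1 - F)
H - F = 0.53
1 - F = 0.69
K = 4 * 0.53 / 0.69
= 3.07


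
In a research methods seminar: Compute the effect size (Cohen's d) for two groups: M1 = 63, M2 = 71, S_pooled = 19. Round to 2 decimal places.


Cohen's d = (M1 - M2) / S_pooled
= (63 - 71) / 19
= -8 / 19
= -0.42


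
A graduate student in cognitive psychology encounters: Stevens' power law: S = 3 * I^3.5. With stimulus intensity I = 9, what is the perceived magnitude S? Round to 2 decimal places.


S = 3 * 9^3.5
9^3.5 = 2187.0
S = 3 * 2187.0
= 6561.00


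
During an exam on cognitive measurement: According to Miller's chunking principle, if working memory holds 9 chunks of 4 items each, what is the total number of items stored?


Total items = chunks * items_per_chunk
= 9 * 4
= 36


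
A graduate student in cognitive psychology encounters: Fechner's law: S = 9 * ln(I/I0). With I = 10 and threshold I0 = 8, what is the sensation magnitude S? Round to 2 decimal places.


S = 9 * ln(10/8)
I/I0 = 1.25
ln(1.25) = 0.2231
S = 9 * 0.2231
= 2.01


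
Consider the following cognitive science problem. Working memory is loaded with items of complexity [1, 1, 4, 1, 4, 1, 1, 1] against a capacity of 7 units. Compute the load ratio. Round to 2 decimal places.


Total complexity = 1 + 1 + 4 + 1 + 4 + 1 + 1 + 1 = 14
Load = total / capacity = 14 / 7
= 2.00


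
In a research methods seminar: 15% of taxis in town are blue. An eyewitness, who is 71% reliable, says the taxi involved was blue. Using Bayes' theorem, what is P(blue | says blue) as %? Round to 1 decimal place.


P(blue | says blue) = P(says blue | blue)*P(blue) / [P(says blue | blue)*P(blue) + P(says blue | not blue)*P(not blue)]
Numerator = 0.71 * 0.15 = 0.1065
False identification = 0.29 * 0.85 = 0.2465
P = 0.1065 / (0.1065 + 0.2465)
= 0.1065 / 0.353
As percentage = 30.2


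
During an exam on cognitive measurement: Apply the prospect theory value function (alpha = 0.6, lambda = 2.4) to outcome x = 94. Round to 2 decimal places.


Since x = 94 >= 0, use v(x) = x^0.6
94^0.6 = 15.2713
v(94) = 15.27


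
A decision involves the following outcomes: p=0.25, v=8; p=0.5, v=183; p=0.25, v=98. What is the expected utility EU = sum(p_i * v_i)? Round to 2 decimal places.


EU = sum(p_i * v_i)
0.25 * 8 = 2.0
0.5 * 183 = 91.5
0.25 * 98 = 24.5
EU = 2.0 + 91.5 + 24.5
= 118.00


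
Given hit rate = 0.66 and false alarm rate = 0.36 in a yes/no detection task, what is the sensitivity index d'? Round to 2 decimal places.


d' = z(HR) - z(FAR)
z(0.66) = 0.4125
z(0.36) = -0.3585
d' = 0.4125 - -0.3585
= 0.77


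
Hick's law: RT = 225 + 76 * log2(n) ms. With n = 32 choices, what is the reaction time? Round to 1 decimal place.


RT = 225 + 76 * log2(32)
log2(32) = 5.0
RT = 225 + 76 * 5.0
= 225 + 380.0
= 605.0 ms


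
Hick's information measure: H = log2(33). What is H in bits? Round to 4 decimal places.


H = log2(n)
H = log2(33)
= 5.0444


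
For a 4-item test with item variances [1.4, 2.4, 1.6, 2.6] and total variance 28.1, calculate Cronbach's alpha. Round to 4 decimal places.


alpha = (k/(k-1)) * (1 - sum(s_i^2)/s_total^2)
sum(item variances) = 8.0
k/(k-1) = 4/3 = 1.333333
1 - 8.0/28.1 = 1 - 0.284698 = 0.715302
alpha = 1.333333 * 0.715302
= 0.9537


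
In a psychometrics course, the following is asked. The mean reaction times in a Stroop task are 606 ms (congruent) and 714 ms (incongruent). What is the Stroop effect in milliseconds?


Stroop effect = RT(incongruent) - RT(congruent)
= 714 - 606
= 108 ms


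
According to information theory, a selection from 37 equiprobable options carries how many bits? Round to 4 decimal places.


H = log2(n)
H = log2(37)
= 5.2095


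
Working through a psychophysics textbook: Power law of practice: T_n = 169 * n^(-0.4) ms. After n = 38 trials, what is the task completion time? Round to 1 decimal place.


T_n = 169 * 38^(-0.4)
38^(-0.4) = 0.233392
T_n = 169 * 0.233392
= 39.4 ms


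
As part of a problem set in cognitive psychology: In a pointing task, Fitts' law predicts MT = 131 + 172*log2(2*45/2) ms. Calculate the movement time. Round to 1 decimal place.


MT = 131 + 172 * log2(2*45/2)
2D/W = 45.0
log2(45.0) = 5.4919
MT = 131 + 172 * 5.4919
= 1075.6 ms


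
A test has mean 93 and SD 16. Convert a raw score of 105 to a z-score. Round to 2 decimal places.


z = (X - mu) / sigma
= (105 - 93) / 16
= 12 / 16
= 0.75


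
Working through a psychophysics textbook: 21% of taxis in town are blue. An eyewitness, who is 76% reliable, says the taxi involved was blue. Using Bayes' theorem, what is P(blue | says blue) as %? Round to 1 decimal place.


P(blue | says blue) = P(says blue | blue)*P(blue) / [P(says blue | blue)*P(blue) + P(says blue | not blue)*P(not blue)]
Numerator = 0.76 * 0.21 = 0.1596
False identification = 0.24 * 0.79 = 0.1896
P = 0.1596 / (0.1596 + 0.1896)
= 0.1596 / 0.3492
As percentage = 45.7


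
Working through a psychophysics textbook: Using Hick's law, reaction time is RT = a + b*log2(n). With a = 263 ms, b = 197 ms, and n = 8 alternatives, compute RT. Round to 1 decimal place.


RT = 263 + 197 * log2(8)
log2(8) = 3.0
RT = 263 + 197 * 3.0
= 263 + 591.0
= 854.0 ms


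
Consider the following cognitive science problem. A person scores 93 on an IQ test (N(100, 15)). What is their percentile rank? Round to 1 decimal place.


z = (IQ - mean) / SD
z = (93 - 100) / 15 = -0.4667
Percentile = Phi(-0.4667) * 100
Phi(-0.4667) = 0.320357
= 32.0


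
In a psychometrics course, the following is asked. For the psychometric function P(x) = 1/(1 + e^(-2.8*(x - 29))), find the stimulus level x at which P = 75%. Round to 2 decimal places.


At P = 0.75: 0.75 = 1/(1 + e^(-k*(x-x0)))
Solving: e^(-k*(x-x0)) = 1/3
x = x0 + ln(3)/k
ln(3) = 1.0986
x = 29 + 1.0986/2.8
= 29 + 0.3924
= 29.39


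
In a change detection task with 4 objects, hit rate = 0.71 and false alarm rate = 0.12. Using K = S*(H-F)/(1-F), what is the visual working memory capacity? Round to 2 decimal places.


K = S * (H - F) / (1 - F)
H - F = 0.59
1 - F = 0.88
K = 4 * 0.59 / 0.88
= 2.68


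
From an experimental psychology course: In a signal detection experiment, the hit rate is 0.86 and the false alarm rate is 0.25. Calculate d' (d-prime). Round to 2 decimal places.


d' = z(HR) - z(FAR)
z(0.86) = 1.0803
z(0.25) = -0.6745
d' = 1.0803 - -0.6745
= 1.75


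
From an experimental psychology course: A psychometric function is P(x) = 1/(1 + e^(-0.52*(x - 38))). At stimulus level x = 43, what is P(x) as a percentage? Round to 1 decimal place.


P(x) = 1/(1 + e^(-0.52*(43 - 38)))
Exponent = -0.52 * 5 = -2.6
e^(-2.6) = 0.074274
P = 1/(1 + 0.074274) = 0.930861
Percentage = 93.1


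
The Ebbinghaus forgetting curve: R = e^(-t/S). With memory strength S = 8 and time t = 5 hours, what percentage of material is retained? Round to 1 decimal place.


R = e^(-t/S)
-t/S = -5/8 = -0.625
R = e^(-0.625) = 0.535261
Percentage = 0.535261 * 100
= 53.5


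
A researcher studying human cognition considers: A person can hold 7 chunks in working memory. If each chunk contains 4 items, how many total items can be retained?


Total items = chunks * items_per_chunk
= 7 * 4
= 28


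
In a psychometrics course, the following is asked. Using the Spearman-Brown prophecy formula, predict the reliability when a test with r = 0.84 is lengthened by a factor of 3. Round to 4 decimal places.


r_new = n*r / (1 + (n-1)*r)
Numerator = 3 * 0.84 = 2.52
Denominator = 1 + 2 * 0.84 = 2.68
r_new = 2.52 / 2.68
= 0.9403


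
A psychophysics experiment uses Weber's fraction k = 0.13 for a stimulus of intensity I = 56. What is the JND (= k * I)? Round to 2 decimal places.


JND = k * I
JND = 0.13 * 56
= 7.28


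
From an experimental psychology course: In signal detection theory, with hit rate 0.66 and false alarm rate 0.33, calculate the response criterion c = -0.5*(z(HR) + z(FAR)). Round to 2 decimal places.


c = -0.5 * (z(HR) + z(FAR))
z(0.66) = 0.4125
z(0.33) = -0.4399
c = -0.5 * (0.4125 + -0.4399)
= -0.5 * -0.0274
= 0.01


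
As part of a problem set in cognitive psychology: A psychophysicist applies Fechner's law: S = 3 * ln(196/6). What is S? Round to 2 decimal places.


S = 3 * ln(196/6)
I/I0 = 32.666667
ln(32.666667) = 3.4864
S = 3 * 3.4864
= 10.46


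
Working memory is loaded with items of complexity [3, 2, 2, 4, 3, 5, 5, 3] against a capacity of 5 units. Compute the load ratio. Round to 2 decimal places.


Total complexity = 3 + 2 + 2 + 4 + 3 + 5 + 5 + 3 = 27
Load = total / capacity = 27 / 5
= 5.40


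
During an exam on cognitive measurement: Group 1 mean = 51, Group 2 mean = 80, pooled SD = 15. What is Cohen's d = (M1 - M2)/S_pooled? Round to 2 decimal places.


Cohen's d = (M1 - M2) / S_pooled
= (51 - 80) / 15
= -29 / 15
= -1.93


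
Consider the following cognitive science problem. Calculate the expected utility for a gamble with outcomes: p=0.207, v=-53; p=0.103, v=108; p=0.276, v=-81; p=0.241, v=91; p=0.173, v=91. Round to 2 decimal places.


EU = sum(p_i * v_i)
0.207 * -53 = -10.971
0.103 * 108 = 11.124
0.276 * -81 = -22.356
0.241 * 91 = 21.931
0.173 * 91 = 15.743
EU = -10.971 + 11.124 + -22.356 + 21.931 + 15.743
= 15.47


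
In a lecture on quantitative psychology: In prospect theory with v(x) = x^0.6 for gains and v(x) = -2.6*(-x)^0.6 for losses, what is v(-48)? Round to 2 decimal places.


Since x = -48 < 0, use v(x) = -lambda*(-x)^alpha
(-x) = 48
48^0.6 = 10.2034
v(-48) = -2.6 * 10.2034
= -26.53


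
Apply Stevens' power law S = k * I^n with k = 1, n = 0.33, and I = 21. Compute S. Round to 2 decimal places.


S = 1 * 21^0.33
21^0.33 = 2.7311
S = 1 * 2.7311
= 2.73


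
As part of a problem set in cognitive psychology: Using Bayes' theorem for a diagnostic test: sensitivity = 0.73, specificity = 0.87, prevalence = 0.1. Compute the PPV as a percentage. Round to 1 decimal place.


PPV = (sens * prev) / (sens * prev + (1-spec) * (1-prev))
Numerator = 0.73 * 0.1 = 0.073
P(positive and no disease) = (1 - spec) * (1 - prev) = (1 - 0.87) * (1 - 0.1) = 0.117
Denominator = 0.073 + 0.117 = 0.19
PPV = 0.073 / 0.19 = 0.384211
As percentage = 38.4


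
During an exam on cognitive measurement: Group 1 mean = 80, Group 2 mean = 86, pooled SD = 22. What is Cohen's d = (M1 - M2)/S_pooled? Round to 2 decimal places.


Cohen's d = (M1 - M2) / S_pooled
= (80 - 86) / 22
= -6 / 22
= -0.27


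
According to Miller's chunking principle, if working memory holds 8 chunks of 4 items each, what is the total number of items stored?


Total items = chunks * items_per_chunk
= 8 * 4
= 32


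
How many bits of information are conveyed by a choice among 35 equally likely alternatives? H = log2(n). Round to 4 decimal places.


H = log2(n)
H = log2(35)
= 5.1293


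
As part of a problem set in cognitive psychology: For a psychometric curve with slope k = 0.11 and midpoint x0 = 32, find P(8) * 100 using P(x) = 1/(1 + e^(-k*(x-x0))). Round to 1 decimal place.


P(x) = 1/(1 + e^(-0.11*(8 - 32)))
Exponent = -0.11 * -24 = 2.64
e^(2.64) = 14.013204
P = 1/(1 + 14.013204) = 0.066608
Percentage = 6.7


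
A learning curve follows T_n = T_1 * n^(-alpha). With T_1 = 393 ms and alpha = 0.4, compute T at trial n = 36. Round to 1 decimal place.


T_n = 393 * 36^(-0.4)
36^(-0.4) = 0.238495
T_n = 393 * 0.238495
= 93.7 ms


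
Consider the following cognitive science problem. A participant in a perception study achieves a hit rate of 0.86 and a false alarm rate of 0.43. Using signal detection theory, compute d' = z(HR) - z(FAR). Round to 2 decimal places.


d' = z(HR) - z(FAR)
z(0.86) = 1.0803
z(0.43) = -0.1764
d' = 1.0803 - -0.1764
= 1.26


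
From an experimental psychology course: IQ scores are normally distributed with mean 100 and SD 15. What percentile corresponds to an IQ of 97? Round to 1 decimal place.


z = (IQ - mean) / SD
z = (97 - 100) / 15 = -0.2
Percentile = Phi(-0.2) * 100
Phi(-0.2) = 0.42074
= 42.1


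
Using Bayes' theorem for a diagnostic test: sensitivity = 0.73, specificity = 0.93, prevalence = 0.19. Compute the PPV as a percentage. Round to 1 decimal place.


PPV = (sens * prev) / (sens * prev + (1-spec) * (1-prev))
Numerator = 0.73 * 0.19 = 0.1387
P(positive and no disease) = (1 - spec) * (1 - prev) = (1 - 0.93) * (1 - 0.19) = 0.0567
Denominator = 0.1387 + 0.0567 = 0.1954
PPV = 0.1387 / 0.1954 = 0.709826
As percentage = 71.0


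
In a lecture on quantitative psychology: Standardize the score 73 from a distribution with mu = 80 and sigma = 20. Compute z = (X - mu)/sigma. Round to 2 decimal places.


z = (X - mu) / sigma
= (73 - 80) / 20
= -7 / 20
= -0.35


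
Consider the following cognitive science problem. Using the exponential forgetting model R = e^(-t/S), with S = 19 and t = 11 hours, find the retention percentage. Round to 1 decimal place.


R = e^(-t/S)
-t/S = -11/19 = -0.578947
R = e^(-0.578947) = 0.560488
Percentage = 0.560488 * 100
= 56.0


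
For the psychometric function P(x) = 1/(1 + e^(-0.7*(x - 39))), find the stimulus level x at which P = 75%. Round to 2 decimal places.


At P = 0.75: 0.75 = 1/(1 + e^(-k*(x-x0)))
Solving: e^(-k*(x-x0)) = 1/3
x = x0 + ln(3)/k
ln(3) = 1.0986
x = 39 + 1.0986/0.7
= 39 + 1.5694
= 40.57


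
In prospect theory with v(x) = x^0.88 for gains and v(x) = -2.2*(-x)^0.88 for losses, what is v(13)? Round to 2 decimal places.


Since x = 13 >= 0, use v(x) = x^0.88
13^0.88 = 9.5559
v(13) = 9.56


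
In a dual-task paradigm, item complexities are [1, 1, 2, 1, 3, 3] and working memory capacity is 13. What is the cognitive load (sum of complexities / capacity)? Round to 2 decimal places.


Total complexity = 1 + 1 + 2 + 1 + 3 + 3 = 11
Load = total / capacity = 11 / 13
= 0.85


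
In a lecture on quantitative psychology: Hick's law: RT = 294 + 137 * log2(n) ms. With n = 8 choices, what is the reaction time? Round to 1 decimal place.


RT = 294 + 137 * log2(8)
log2(8) = 3.0
RT = 294 + 137 * 3.0
= 294 + 411.0
= 705.0 ms


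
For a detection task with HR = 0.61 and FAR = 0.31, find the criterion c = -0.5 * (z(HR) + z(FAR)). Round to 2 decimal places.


c = -0.5 * (z(HR) + z(FAR))
z(0.61) = 0.2793
z(0.31) = -0.4959
c = -0.5 * (0.2793 + -0.4959)
= -0.5 * -0.2166
= 0.11


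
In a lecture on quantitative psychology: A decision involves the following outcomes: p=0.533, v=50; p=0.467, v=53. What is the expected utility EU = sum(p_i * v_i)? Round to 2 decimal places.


EU = sum(p_i * v_i)
0.533 * 50 = 26.65
0.467 * 53 = 24.751
EU = 26.65 + 24.751
= 51.40


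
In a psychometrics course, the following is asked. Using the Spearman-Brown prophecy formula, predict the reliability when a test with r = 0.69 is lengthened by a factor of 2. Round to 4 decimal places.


r_new = n*r / (1 + (n-1)*r)
Numerator = 2 * 0.69 = 1.38
Denominator = 1 + 1 * 0.69 = 1.69
r_new = 1.38 / 1.69
= 0.8166


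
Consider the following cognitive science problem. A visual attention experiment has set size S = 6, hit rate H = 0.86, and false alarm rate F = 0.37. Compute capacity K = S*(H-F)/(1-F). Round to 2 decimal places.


K = S * (H - F) / (1 - F)
H - F = 0.49
1 - F = 0.63
K = 6 * 0.49 / 0.63
= 4.67


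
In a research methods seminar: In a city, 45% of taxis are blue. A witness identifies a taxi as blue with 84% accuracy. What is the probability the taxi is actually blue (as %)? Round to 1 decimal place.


P(blue | says blue) = P(says blue | blue)*P(blue) / [P(says blue | blue)*P(blue) + P(says blue | not blue)*P(not blue)]
Numerator = 0.84 * 0.45 = 0.378
False identification = 0.16 * 0.55 = 0.088
P = 0.378 / (0.378 + 0.088)
= 0.378 / 0.466
As percentage = 81.1


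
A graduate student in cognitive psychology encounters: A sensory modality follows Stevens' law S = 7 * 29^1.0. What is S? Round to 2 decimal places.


S = 7 * 29^1.0
29^1.0 = 29.0
S = 7 * 29.0
= 203.00


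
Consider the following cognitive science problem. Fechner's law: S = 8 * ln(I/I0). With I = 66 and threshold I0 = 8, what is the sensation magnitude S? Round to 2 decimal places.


S = 8 * ln(66/8)
I/I0 = 8.25
ln(8.25) = 2.1102
S = 8 * 2.1102
= 16.88


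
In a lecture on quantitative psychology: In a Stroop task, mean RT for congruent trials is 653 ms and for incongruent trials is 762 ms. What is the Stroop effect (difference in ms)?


Stroop effect = RT(incongruent) - RT(congruent)
= 762 - 653
= 109 ms


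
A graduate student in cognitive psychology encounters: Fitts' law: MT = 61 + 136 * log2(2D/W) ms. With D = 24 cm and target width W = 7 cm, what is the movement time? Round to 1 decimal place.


MT = 61 + 136 * log2(2*24/7)
2D/W = 6.857143
log2(6.857143) = 2.7776
MT = 61 + 136 * 2.7776
= 438.8 ms


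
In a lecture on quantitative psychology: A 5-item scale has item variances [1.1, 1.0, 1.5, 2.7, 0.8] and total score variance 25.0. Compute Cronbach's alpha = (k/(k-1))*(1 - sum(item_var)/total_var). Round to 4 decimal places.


alpha = (k/(k-1)) * (1 - sum(s_i^2)/s_total^2)
sum(item variances) = 7.1
k/(k-1) = 5/4 = 1.25
1 - 7.1/25.0 = 1 - 0.284 = 0.716
alpha = 1.25 * 0.716
= 0.8950


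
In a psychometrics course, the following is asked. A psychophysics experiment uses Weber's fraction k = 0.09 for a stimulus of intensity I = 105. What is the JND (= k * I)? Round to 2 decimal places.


JND = k * I
JND = 0.09 * 105
= 9.45


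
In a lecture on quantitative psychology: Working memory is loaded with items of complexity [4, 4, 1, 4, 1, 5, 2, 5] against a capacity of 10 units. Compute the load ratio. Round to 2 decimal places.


Total complexity = 4 + 4 + 1 + 4 + 1 + 5 + 2 + 5 = 26
Load = total / capacity = 26 / 10
= 2.60


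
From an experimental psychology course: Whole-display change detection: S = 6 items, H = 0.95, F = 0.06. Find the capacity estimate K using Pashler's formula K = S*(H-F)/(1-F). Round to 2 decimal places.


K = S * (H - F) / (1 - F)
H - F = 0.89
1 - F = 0.94
K = 6 * 0.89 / 0.94
= 5.68


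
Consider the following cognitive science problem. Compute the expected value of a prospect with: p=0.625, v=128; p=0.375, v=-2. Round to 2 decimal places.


EU = sum(p_i * v_i)
0.625 * 128 = 80.0
0.375 * -2 = -0.75
EU = 80.0 + -0.75
= 79.25


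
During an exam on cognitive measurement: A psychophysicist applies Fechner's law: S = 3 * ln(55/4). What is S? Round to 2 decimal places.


S = 3 * ln(55/4)
I/I0 = 13.75
ln(13.75) = 2.621
S = 3 * 2.621
= 7.86


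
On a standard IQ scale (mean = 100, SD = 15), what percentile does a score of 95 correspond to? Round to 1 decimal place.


z = (IQ - mean) / SD
z = (95 - 100) / 15 = -0.3333
Percentile = Phi(-0.3333) * 100
Phi(-0.3333) = 0.369454
= 36.9


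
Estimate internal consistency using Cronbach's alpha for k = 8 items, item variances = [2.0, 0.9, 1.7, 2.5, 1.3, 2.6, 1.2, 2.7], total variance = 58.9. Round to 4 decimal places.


alpha = (k/(k-1)) * (1 - sum(s_i^2)/s_total^2)
sum(item variances) = 14.9
k/(k-1) = 8/7 = 1.142857
1 - 14.9/58.9 = 1 - 0.252971 = 0.747029
alpha = 1.142857 * 0.747029
= 0.8537


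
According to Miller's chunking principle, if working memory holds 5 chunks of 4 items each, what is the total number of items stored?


Total items = chunks * items_per_chunk
= 5 * 4
= 20


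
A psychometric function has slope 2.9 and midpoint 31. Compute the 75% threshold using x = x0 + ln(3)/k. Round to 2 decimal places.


At P = 0.75: 0.75 = 1/(1 + e^(-k*(x-x0)))
Solving: e^(-k*(x-x0)) = 1/3
x = x0 + ln(3)/k
ln(3) = 1.0986
x = 31 + 1.0986/2.9
= 31 + 0.3788
= 31.38


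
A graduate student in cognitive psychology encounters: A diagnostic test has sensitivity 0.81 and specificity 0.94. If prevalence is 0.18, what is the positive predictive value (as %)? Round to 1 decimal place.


PPV = (sens * prev) / (sens * prev + (1-spec) * (1-prev))
Numerator = 0.81 * 0.18 = 0.1458
P(positive and no disease) = (1 - spec) * (1 - prev) = (1 - 0.94) * (1 - 0.18) = 0.0492
Denominator = 0.1458 + 0.0492 = 0.195
PPV = 0.1458 / 0.195 = 0.747692
As percentage = 74.8


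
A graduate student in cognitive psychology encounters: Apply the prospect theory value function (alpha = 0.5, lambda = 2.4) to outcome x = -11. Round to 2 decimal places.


Since x = -11 < 0, use v(x) = -lambda*(-x)^alpha
(-x) = 11
11^0.5 = 3.3166
v(-11) = -2.4 * 3.3166
= -7.96


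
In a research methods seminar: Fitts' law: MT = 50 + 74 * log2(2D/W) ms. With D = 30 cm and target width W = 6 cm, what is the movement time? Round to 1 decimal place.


MT = 50 + 74 * log2(2*30/6)
2D/W = 10.0
log2(10.0) = 3.3219
MT = 50 + 74 * 3.3219
= 295.8 ms


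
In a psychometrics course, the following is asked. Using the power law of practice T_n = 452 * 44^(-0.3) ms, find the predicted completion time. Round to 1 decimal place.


T_n = 452 * 44^(-0.3)
44^(-0.3) = 0.32134
T_n = 452 * 0.32134
= 145.2 ms


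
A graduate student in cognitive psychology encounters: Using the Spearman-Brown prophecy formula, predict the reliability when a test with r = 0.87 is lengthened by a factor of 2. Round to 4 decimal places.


r_new = n*r / (1 + (n-1)*r)
Numerator = 2 * 0.87 = 1.74
Denominator = 1 + 1 * 0.87 = 1.87
r_new = 1.74 / 1.87
= 0.9305


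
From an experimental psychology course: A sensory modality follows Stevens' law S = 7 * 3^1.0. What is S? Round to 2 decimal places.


S = 7 * 3^1.0
3^1.0 = 3.0
S = 7 * 3.0
= 21.00


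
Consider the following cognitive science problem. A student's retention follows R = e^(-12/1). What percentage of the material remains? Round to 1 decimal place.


R = e^(-t/S)
-t/S = -12/1 = -12.0
R = e^(-12.0) = 6e-06
Percentage = 6e-06 * 100
= 0.0


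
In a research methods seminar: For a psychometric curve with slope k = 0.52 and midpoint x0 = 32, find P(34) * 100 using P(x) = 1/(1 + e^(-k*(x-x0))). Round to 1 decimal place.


P(x) = 1/(1 + e^(-0.52*(34 - 32)))
Exponent = -0.52 * 2 = -1.04
e^(-1.04) = 0.353455
P = 1/(1 + 0.353455) = 0.73885
Percentage = 73.9


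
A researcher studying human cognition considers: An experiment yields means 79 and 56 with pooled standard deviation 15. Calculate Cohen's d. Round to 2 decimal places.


Cohen's d = (M1 - M2) / S_pooled
= (79 - 56) / 15
= 23 / 15
= 1.53


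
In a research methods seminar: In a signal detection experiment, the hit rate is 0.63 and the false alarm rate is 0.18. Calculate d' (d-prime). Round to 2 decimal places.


d' = z(HR) - z(FAR)
z(0.63) = 0.3319
z(0.18) = -0.9154
d' = 0.3319 - -0.9154
= 1.25


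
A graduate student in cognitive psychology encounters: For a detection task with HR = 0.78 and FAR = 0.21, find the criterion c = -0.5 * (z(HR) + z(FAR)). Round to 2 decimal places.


c = -0.5 * (z(HR) + z(FAR))
z(0.78) = 0.7722
z(0.21) = -0.8064
c = -0.5 * (0.7722 + -0.8064)
= -0.5 * -0.0342
= 0.02


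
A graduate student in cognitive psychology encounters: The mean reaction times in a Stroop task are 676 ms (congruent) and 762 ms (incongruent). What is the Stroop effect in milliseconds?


Stroop effect = RT(incongruent) - RT(congruent)
= 762 - 676
= 86 ms


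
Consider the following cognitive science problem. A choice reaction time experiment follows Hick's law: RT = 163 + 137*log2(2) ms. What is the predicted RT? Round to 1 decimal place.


RT = 163 + 137 * log2(2)
log2(2) = 1.0
RT = 163 + 137 * 1.0
= 163 + 137.0
= 300.0 ms


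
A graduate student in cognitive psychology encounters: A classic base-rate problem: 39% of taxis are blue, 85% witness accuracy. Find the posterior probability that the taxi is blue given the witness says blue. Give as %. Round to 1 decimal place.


P(blue | says blue) = P(says blue | blue)*P(blue) / [P(says blue | blue)*P(blue) + P(says blue | not blue)*P(not blue)]
Numerator = 0.85 * 0.39 = 0.3315
False identification = 0.15 * 0.61 = 0.0915
P = 0.3315 / (0.3315 + 0.0915)
= 0.3315 / 0.423
As percentage = 78.4


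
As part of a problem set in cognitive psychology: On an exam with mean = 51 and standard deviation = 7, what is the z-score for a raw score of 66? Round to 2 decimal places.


z = (X - mu) / sigma
= (66 - 51) / 7
= 15 / 7
= 2.14


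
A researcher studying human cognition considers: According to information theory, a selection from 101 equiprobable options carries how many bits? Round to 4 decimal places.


H = log2(n)
H = log2(101)
= 6.6582


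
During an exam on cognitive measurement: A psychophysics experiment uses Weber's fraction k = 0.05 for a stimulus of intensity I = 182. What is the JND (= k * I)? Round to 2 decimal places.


JND = k * I
JND = 0.05 * 182
= 9.10


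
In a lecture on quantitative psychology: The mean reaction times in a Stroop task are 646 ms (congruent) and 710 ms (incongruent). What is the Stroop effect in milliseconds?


Stroop effect = RT(incongruent) - RT(congruent)
= 710 - 646
= 64 ms


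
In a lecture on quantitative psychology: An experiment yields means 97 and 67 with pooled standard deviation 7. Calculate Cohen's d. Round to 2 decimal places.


Cohen's d = (M1 - M2) / S_pooled
= (97 - 67) / 7
= 30 / 7
= 4.29


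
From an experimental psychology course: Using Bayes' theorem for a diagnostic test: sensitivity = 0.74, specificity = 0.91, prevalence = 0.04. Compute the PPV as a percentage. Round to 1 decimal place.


PPV = (sens * prev) / (sens * prev + (1-spec) * (1-prev))
Numerator = 0.74 * 0.04 = 0.0296
P(positive and no disease) = (1 - spec) * (1 - prev) = (1 - 0.91) * (1 - 0.04) = 0.0864
Denominator = 0.0296 + 0.0864 = 0.116
PPV = 0.0296 / 0.116 = 0.255172
As percentage = 25.5


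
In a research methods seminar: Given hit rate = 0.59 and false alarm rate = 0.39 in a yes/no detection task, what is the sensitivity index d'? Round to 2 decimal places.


d' = z(HR) - z(FAR)
z(0.59) = 0.2275
z(0.39) = -0.2793
d' = 0.2275 - -0.2793
= 0.51


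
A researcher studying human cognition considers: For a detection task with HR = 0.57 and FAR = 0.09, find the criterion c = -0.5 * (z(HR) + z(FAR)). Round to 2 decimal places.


c = -0.5 * (z(HR) + z(FAR))
z(0.57) = 0.1764
z(0.09) = -1.3408
c = -0.5 * (0.1764 + -1.3408)
= -0.5 * -1.1644
= 0.58


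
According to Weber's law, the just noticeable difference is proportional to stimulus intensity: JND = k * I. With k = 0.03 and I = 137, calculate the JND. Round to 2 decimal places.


JND = k * I
JND = 0.03 * 137
= 4.11


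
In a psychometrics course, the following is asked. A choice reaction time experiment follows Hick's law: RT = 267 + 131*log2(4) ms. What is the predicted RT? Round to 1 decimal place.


RT = 267 + 131 * log2(4)
log2(4) = 2.0
RT = 267 + 131 * 2.0
= 267 + 262.0
= 529.0 ms


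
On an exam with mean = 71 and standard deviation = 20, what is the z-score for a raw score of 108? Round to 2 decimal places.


z = (X - mu) / sigma
= (108 - 71) / 20
= 37 / 20
= 1.85


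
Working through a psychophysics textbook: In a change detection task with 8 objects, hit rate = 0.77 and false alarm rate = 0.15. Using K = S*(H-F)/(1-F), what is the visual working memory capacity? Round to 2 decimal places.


K = S * (H - F) / (1 - F)
H - F = 0.62
1 - F = 0.85
K = 8 * 0.62 / 0.85
= 5.84


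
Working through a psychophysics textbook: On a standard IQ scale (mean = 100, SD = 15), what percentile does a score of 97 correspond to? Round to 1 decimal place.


z = (IQ - mean) / SD
z = (97 - 100) / 15 = -0.2
Percentile = Phi(-0.2) * 100
Phi(-0.2) = 0.42074
= 42.1


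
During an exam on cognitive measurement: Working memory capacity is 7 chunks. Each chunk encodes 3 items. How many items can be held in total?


Total items = chunks * items_per_chunk
= 7 * 3
= 21


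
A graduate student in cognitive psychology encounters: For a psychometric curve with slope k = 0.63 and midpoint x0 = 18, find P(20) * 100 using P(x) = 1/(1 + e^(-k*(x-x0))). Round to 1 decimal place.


P(x) = 1/(1 + e^(-0.63*(20 - 18)))
Exponent = -0.63 * 2 = -1.26
e^(-1.26) = 0.283654
P = 1/(1 + 0.283654) = 0.779026
Percentage = 77.9


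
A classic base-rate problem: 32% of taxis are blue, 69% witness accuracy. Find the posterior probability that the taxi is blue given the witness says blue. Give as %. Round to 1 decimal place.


P(blue | says blue) = P(says blue | blue)*P(blue) / [P(says blue | blue)*P(blue) + P(says blue | not blue)*P(not blue)]
Numerator = 0.69 * 0.32 = 0.2208
False identification = 0.31 * 0.68 = 0.2108
P = 0.2208 / (0.2208 + 0.2108)
= 0.2208 / 0.4316
As percentage = 51.2


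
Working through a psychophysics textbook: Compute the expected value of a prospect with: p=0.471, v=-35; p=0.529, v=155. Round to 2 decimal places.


EU = sum(p_i * v_i)
0.471 * -35 = -16.485
0.529 * 155 = 81.995
EU = -16.485 + 81.995
= 65.51


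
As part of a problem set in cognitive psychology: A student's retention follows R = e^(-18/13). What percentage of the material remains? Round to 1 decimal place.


R = e^(-t/S)
-t/S = -18/13 = -1.384615
R = e^(-1.384615) = 0.25042
Percentage = 0.25042 * 100
= 25.0


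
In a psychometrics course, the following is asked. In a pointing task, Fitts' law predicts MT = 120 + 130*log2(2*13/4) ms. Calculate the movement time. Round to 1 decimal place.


MT = 120 + 130 * log2(2*13/4)
2D/W = 6.5
log2(6.5) = 2.7004
MT = 120 + 130 * 2.7004
= 471.1 ms


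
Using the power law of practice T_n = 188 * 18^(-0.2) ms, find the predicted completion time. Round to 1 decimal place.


T_n = 188 * 18^(-0.2)
18^(-0.2) = 0.560978
T_n = 188 * 0.560978
= 105.5 ms


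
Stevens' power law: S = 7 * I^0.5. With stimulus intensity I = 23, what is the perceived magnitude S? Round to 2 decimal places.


S = 7 * 23^0.5
23^0.5 = 4.7958
S = 7 * 4.7958
= 33.57


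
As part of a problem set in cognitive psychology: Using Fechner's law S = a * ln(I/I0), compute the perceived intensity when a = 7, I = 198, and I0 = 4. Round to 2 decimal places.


S = 7 * ln(198/4)
I/I0 = 49.5
ln(49.5) = 3.902
S = 7 * 3.902
= 27.31


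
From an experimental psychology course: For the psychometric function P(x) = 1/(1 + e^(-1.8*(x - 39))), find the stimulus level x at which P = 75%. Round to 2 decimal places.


At P = 0.75: 0.75 = 1/(1 + e^(-k*(x-x0)))
Solving: e^(-k*(x-x0)) = 1/3
x = x0 + ln(3)/k
ln(3) = 1.0986
x = 39 + 1.0986/1.8
= 39 + 0.6103
= 39.61


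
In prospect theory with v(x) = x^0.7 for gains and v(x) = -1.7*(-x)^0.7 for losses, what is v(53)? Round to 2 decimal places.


Since x = 53 >= 0, use v(x) = x^0.7
53^0.7 = 16.1062
v(53) = 16.11


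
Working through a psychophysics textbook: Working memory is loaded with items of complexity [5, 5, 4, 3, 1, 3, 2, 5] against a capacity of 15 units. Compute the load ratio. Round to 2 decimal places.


Total complexity = 5 + 5 + 4 + 3 + 1 + 3 + 2 + 5 = 28
Load = total / capacity = 28 / 15
= 1.87


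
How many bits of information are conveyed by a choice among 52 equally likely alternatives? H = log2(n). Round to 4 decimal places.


H = log2(n)
H = log2(52)
= 5.7004


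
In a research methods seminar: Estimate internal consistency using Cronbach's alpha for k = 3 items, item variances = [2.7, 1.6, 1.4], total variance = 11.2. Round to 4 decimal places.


alpha = (k/(k-1)) * (1 - sum(s_i^2)/s_total^2)
sum(item variances) = 5.7
k/(k-1) = 3/2 = 1.5
1 - 5.7/11.2 = 1 - 0.508929 = 0.491071
alpha = 1.5 * 0.491071
= 0.7366


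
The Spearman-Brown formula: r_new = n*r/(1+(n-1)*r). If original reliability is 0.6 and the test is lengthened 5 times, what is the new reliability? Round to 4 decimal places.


r_new = n*r / (1 + (n-1)*r)
Numerator = 5 * 0.6 = 3.0
Denominator = 1 + 4 * 0.6 = 3.4
r_new = 3.0 / 3.4
= 0.8824


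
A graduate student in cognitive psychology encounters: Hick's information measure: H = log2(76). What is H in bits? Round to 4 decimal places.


H = log2(n)
H = log2(76)
= 6.2479


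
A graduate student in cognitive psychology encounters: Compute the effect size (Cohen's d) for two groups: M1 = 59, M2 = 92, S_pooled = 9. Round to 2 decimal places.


Cohen's d = (M1 - M2) / S_pooled
= (59 - 92) / 9
= -33 / 9
= -3.67


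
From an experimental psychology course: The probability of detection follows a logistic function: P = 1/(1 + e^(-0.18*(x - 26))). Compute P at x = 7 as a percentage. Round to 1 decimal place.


P(x) = 1/(1 + e^(-0.18*(7 - 26)))
Exponent = -0.18 * -19 = 3.42
e^(3.42) = 30.569415
P = 1/(1 + 30.569415) = 0.031676
Percentage = 3.2


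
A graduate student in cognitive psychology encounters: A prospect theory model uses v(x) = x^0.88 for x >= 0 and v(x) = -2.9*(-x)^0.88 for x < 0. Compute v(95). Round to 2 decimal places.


Since x = 95 >= 0, use v(x) = x^0.88
95^0.88 = 55.0043
v(95) = 55.00


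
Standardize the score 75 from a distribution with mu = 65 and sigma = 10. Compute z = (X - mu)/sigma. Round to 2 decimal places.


z = (X - mu) / sigma
= (75 - 65) / 10
= 10 / 10
= 1.00


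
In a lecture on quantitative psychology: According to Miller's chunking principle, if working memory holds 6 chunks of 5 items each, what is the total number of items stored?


Total items = chunks * items_per_chunk
= 6 * 5
= 30


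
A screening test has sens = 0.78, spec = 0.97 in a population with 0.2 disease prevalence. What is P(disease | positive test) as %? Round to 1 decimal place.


PPV = (sens * prev) / (sens * prev + (1-spec) * (1-prev))
Numerator = 0.78 * 0.2 = 0.156
P(positive and no disease) = (1 - spec) * (1 - prev) = (1 - 0.97) * (1 - 0.2) = 0.024
Denominator = 0.156 + 0.024 = 0.18
PPV = 0.156 / 0.18 = 0.866667
As percentage = 86.7


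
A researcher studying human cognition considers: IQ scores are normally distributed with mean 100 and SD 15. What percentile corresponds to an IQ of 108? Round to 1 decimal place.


z = (IQ - mean) / SD
z = (108 - 100) / 15 = 0.5333
Percentile = Phi(0.5333) * 100
Phi(0.5333) = 0.703087
= 70.3


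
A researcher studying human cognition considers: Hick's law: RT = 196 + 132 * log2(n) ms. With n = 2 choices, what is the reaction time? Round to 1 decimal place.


RT = 196 + 132 * log2(2)
log2(2) = 1.0
RT = 196 + 132 * 1.0
= 196 + 132.0
= 328.0 ms


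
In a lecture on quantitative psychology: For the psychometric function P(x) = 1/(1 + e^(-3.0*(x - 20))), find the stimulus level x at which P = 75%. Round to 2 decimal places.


At P = 0.75: 0.75 = 1/(1 + e^(-k*(x-x0)))
Solving: e^(-k*(x-x0)) = 1/3
x = x0 + ln(3)/k
ln(3) = 1.0986
x = 20 + 1.0986/3.0
= 20 + 0.3662
= 20.37


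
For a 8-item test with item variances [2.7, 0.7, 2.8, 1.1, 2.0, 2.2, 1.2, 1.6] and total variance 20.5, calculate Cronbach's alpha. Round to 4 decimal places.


alpha = (k/(k-1)) * (1 - sum(s_i^2)/s_total^2)
sum(item variances) = 14.3
k/(k-1) = 8/7 = 1.142857
1 - 14.3/20.5 = 1 - 0.697561 = 0.302439
alpha = 1.142857 * 0.302439
= 0.3456


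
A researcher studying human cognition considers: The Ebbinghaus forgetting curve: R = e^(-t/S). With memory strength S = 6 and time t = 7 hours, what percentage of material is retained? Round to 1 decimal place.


R = e^(-t/S)
-t/S = -7/6 = -1.166667
R = e^(-1.166667) = 0.311403
Percentage = 0.311403 * 100
= 31.1


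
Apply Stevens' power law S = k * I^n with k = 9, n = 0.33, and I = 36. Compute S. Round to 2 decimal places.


S = 9 * 36^0.33
36^0.33 = 3.2627
S = 9 * 3.2627
= 29.36


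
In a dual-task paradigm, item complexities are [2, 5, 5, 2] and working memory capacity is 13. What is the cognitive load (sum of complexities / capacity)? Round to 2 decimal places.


Total complexity = 2 + 5 + 5 + 2 = 14
Load = total / capacity = 14 / 13
= 1.08


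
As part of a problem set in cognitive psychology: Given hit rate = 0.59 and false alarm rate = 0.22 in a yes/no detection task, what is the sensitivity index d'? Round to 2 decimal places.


d' = z(HR) - z(FAR)
z(0.59) = 0.2275
z(0.22) = -0.7722
d' = 0.2275 - -0.7722
= 1.00


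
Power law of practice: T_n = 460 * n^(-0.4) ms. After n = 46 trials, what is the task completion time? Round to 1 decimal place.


T_n = 460 * 46^(-0.4)
46^(-0.4) = 0.216221
T_n = 460 * 0.216221
= 99.5 ms


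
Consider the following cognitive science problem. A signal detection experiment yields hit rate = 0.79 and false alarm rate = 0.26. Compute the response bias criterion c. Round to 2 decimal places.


c = -0.5 * (z(HR) + z(FAR))
z(0.79) = 0.8064
z(0.26) = -0.6433
c = -0.5 * (0.8064 + -0.6433)
= -0.5 * 0.1631
= -0.08


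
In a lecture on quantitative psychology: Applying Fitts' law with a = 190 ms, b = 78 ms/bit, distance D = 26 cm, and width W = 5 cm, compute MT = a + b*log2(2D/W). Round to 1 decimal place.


MT = 190 + 78 * log2(2*26/5)
2D/W = 10.4
log2(10.4) = 3.3785
MT = 190 + 78 * 3.3785
= 453.5 ms


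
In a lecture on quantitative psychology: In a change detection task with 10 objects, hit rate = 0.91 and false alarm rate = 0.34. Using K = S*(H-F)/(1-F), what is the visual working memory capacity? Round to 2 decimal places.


K = S * (H - F) / (1 - F)
H - F = 0.57
1 - F = 0.66
K = 10 * 0.57 / 0.66
= 8.64


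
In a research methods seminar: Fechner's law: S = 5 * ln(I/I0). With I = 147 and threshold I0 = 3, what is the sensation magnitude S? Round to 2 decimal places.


S = 5 * ln(147/3)
I/I0 = 49.0
ln(49.0) = 3.8918
S = 5 * 3.8918
= 19.46
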